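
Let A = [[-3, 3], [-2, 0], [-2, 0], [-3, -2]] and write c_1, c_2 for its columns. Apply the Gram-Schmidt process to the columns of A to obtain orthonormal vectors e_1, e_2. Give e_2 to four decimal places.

e_1 = c_1/‖c_1‖ = (-3, -2, -2, -3)/5.0990 = (-0.5883, -0.3922, -0.3922, -0.5883).
r_{12} = e_1·c_2 = -0.5883.
u_2 = c_2 + 0.5883·e_1 = (2.6538, -0.2308, -0.2308, -2.3462).
‖u_2‖ = 3.5572, so e_2 = (0.7460, -0.0649, -0.0649, -0.6595).

e_2 = (0.7460, -0.0649, -0.0649, -0.6595)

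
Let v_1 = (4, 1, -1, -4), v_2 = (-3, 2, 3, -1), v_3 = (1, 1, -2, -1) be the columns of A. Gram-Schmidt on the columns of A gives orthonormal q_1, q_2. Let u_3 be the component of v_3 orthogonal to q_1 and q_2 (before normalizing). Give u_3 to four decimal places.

v_1 = (4, 1, -1, -4); ‖v_1‖ = 5.8310, so q_1 = (0.6860, 0.1715, -0.1715, -0.6860).
q_1·v_2 = 0.6860·(-3) + 0.1715·2 + (-0.1715)·3 + (-0.6860)·(-1) = -1.5435.
u_2 = v_2 + 1.5435·q_1 = (-1.9412, 2.2647, 2.7353, -2.0588).
‖u_2‖ = 4.5407, so q_2 = (-0.4275, 0.4988, 0.6024, -0.4534).
q_1·v_3 = 0.6860·1 + 0.1715·1 + (-0.1715)·(-2) + (-0.6860)·(-1) = 1.8865; q_2·v_3 = (-0.4275)·1 + 0.4988·1 + 0.6024·(-2) + (-0.4534)·(-1) = -0.6801.
u_3 = v_3 − 1.8865·q_1 + 0.6801·q_2 = (-0.5849, 1.0157, -1.2668, -0.0143).

u_3 = (-0.5849, 1.0157, -1.2668, -0.0143)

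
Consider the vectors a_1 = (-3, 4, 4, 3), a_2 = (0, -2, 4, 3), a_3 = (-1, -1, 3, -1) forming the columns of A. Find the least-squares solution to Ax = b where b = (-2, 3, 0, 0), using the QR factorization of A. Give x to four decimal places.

x = (0.5353, -0.5422, 0.0569)

e_1 = a_1/‖a_1‖ = (-3, 4, 4, 3)/7.0711 = (-0.4243, 0.5657, 0.5657, 0.4243).
r_{12} = e_1·a_2 = 2.4042.
u_2 = a_2 − 2.4042·e_1 = (1.0200, -3.3600, 2.6400, 1.9800).
‖u_2‖ = 4.8187, so e_2 = (0.2117, -0.6973, 0.5479, 0.4109).
r_{13} = e_1·a_3 = 1.1314; r_{23} = e_2·a_3 = 1.7183.
u_3 = a_3 − 1.1314·e_1 − 1.7183·e_2 = (-0.8837, -0.4419, 1.4186, -2.1860).
‖u_3‖ = 2.7870, so e_3 = (-0.3171, -0.1585, 0.5090, -0.7844).
Qᵀb = (2.5456, -2.5152, 0.1585).
Back-substitute: x_3 = 0.1585/2.7870 = 0.0569.
x_2 = (-2.5152 − 1.7183·0.0569)/4.8187 = -0.5422.
x_1 = (2.5456 − 2.4042·(-0.5422) − 1.1314·0.0569)/7.0711 = 0.5353.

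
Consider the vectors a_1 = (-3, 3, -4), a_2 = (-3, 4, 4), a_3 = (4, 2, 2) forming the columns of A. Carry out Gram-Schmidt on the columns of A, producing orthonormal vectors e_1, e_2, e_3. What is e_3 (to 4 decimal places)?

e_3 = (0.7568, 0.6486, -0.0811)

a_1 = (-3, 3, -4); ‖a_1‖ = 5.8310, so e_1 = (-0.5145, 0.5145, -0.6860).
e_1·a_2 = (-0.5145)·(-3) + 0.5145·4 + (-0.6860)·4 = 0.8575.
u_2 = a_2 − 0.8575·e_1 = (-2.5588, 3.5588, 4.5882).
‖u_2‖ = 6.3454, so e_2 = (-0.4033, 0.5608, 0.7231).
e_1·a_3 = (-0.5145)·4 + 0.5145·2 + (-0.6860)·2 = -2.4010; e_2·a_3 = (-0.4033)·4 + 0.5608·2 + 0.7231·2 = 0.9548.
u_3 = a_3 + 2.4010·e_1 − 0.9548·e_2 = (3.1497, 2.6998, -0.3375).
‖u_3‖ = 4.1622, so e_3 = (0.7568, 0.6486, -0.0811).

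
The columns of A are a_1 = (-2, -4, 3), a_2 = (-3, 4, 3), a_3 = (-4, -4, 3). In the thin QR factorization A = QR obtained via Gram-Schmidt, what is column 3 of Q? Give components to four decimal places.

a_1 = (-2, -4, 3); ‖a_1‖ = 5.3852, so e_1 = (-0.3714, -0.7428, 0.5571).
e_1·a_2 = (-0.3714)·(-3) + (-0.7428)·4 + 0.5571·3 = -0.1857.
u_2 = a_2 + 0.1857·e_1 = (-3.0690, 3.8621, 3.1034).
‖u_2‖ = 5.8280, so e_2 = (-0.5266, 0.6627, 0.5325).
e_1·a_3 = (-0.3714)·(-4) + (-0.7428)·(-4) + 0.5571·3 = 6.1279; e_2·a_3 = (-0.5266)·(-4) + 0.6627·(-4) + 0.5325·3 = 1.0532.
u_3 = a_3 − 6.1279·e_1 − 1.0532·e_2 = (-1.1695, -0.1462, -0.9746).
‖u_3‖ = 1.5294, so e_3 = (-0.7647, -0.0956, -0.6373).

e_3 = (-0.7647, -0.0956, -0.6373)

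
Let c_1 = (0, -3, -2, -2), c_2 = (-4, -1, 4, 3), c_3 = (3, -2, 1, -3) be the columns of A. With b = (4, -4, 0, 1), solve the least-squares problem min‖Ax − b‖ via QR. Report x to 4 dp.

c_1 = (0, -3, -2, -2); ‖c_1‖ = 4.1231, so e_1 = (0.0000, -0.7276, -0.4851, -0.4851).
e_1·c_2 = 0.0000·(-4) + (-0.7276)·(-1) + (-0.4851)·4 + (-0.4851)·3 = -2.6679.
u_2 = c_2 + 2.6679·e_1 = (-4.0000, -2.9412, 2.7059, 1.7059).
‖u_2‖ = 5.9061, so e_2 = (-0.6773, -0.4980, 0.4581, 0.2888).
e_1·c_3 = 0.0000·3 + (-0.7276)·(-2) + (-0.4851)·1 + (-0.4851)·(-3) = 2.4254; e_2·c_3 = (-0.6773)·3 + (-0.4980)·(-2) + 0.4581·1 + 0.2888·(-3) = -1.4442.
u_3 = c_3 − 2.4254·e_1 + 1.4442·e_2 = (2.0219, -0.9545, 2.8381, -1.4064).
‖u_3‖ = 3.8771, so e_3 = (0.5215, -0.2462, 0.7320, -0.3627).
Qᵀb = (2.4254, -0.4283, 2.7080).
Back-substitute: x_3 = 2.7080/3.8771 = 0.6985.
x_2 = (-0.4283 + 1.4442·0.6985)/5.9061 = 0.0983.
x_1 = (2.4254 + 2.6679·0.0983 − 2.4254·0.6985)/4.1231 = 0.2410.

x = (0.2410, 0.0983, 0.6985)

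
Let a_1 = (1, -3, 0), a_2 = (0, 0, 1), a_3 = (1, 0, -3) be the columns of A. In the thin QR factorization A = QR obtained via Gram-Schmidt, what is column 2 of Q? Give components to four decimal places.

q_1 = a_1/‖a_1‖ = (1, -3, 0)/3.1623 = (0.3162, -0.9487, 0.0000).
r_{12} = q_1·a_2 = 0.0000.
u_2 = a_2 + 0.0000·q_1 = (0.0000, 0.0000, 1.0000).
‖u_2‖ = 1.0000, so q_2 = (0.0000, 0.0000, 1.0000).

q_2 = (0.0000, 0.0000, 1.0000)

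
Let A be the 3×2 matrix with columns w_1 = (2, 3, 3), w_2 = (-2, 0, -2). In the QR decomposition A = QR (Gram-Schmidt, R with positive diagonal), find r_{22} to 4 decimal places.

r_{22} = 1.8586

w_1 = (2, 3, 3); ‖w_1‖ = 4.6904, so q_1 = (0.4264, 0.6396, 0.6396).
q_1·w_2 = 0.4264·(-2) + 0.6396·0 + 0.6396·(-2) = -2.1320.
u_2 = w_2 + 2.1320·q_1 = (-1.0909, 1.3636, -0.6364).
r_{22} = ‖u_2‖ = 1.8586.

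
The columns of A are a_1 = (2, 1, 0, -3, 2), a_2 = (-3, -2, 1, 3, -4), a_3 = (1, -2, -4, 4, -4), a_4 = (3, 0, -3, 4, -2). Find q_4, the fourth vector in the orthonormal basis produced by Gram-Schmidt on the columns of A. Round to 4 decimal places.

a_1 = (2, 1, 0, -3, 2); ‖a_1‖ = 4.2426, so q_1 = (0.4714, 0.2357, 0.0000, -0.7071, 0.4714).
q_1·a_2 = 0.4714·(-3) + 0.2357·(-2) + 0.0000·1 + (-0.7071)·3 + 0.4714·(-4) = -5.8926.
u_2 = a_2 + 5.8926·q_1 = (-0.2222, -0.6111, 1.0000, -1.1667, -1.2222).
‖u_2‖ = 2.0683, so q_2 = (-0.1074, -0.2955, 0.4835, -0.5641, -0.5909).
q_1·a_3 = 0.4714·1 + 0.2357·(-2) + 0.0000·(-4) + (-0.7071)·4 + 0.4714·(-4) = -4.7140; q_2·a_3 = (-0.1074)·1 + (-0.2955)·(-2) + 0.4835·(-4) + (-0.5641)·4 + (-0.5909)·(-4) = -1.3430.
u_3 = a_3 + 4.7140·q_1 + 1.3430·q_2 = (3.0779, -1.2857, -3.3506, -0.0909, -2.5714).
‖u_3‖ = 5.3828, so q_3 = (0.5718, -0.2389, -0.6225, -0.0169, -0.4777).
q_1·a_4 = 0.4714·3 + 0.2357·0 + 0.0000·(-3) + (-0.7071)·4 + 0.4714·(-2) = -2.3570; q_2·a_4 = (-0.1074)·3 + (-0.2955)·0 + 0.4835·(-3) + (-0.5641)·4 + (-0.5909)·(-2) = -2.8472; q_3·a_4 = 0.5718·3 + (-0.2389)·0 + (-0.6225)·(-3) + (-0.0169)·4 + (-0.4777)·(-2) = 4.4707.
u_4 = a_4 + 2.3570·q_1 + 2.8472·q_2 − 4.4707·q_3 = (1.2488, 0.7822, 1.1596, 0.8028, -0.4357).
‖u_4‖ = 2.0857, so q_4 = (0.5987, 0.3750, 0.5560, 0.3849, -0.2089).

q_4 = (0.5987, 0.3750, 0.5560, 0.3849, -0.2089)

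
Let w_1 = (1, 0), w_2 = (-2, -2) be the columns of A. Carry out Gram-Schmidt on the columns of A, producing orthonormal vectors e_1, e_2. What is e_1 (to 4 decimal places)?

w_1 = (1, 0); ‖w_1‖ = 1.0000, so e_1 = (1.0000, 0.0000).

e_1 = (1.0000, 0.0000)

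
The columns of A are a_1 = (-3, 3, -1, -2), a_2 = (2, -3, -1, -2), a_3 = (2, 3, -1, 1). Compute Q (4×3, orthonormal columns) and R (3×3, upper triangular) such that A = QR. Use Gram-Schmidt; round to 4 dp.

a_1 = (-3, 3, -1, -2); ‖a_1‖ = 4.7958, so q_1 = (-0.6255, 0.6255, -0.2085, -0.4170).
q_1·a_2 = (-0.6255)·2 + 0.6255·(-3) + (-0.2085)·(-1) + (-0.4170)·(-2) = -2.0851.
u_2 = a_2 + 2.0851·q_1 = (0.6957, -1.6957, -1.4348, -2.8696).
‖u_2‖ = 3.6949, so q_2 = (0.1883, -0.4589, -0.3883, -0.7766).
q_1·a_3 = (-0.6255)·2 + 0.6255·3 + (-0.2085)·(-1) + (-0.4170)·1 = 0.4170; q_2·a_3 = 0.1883·2 + (-0.4589)·3 + (-0.3883)·(-1) + (-0.7766)·1 = -1.3885.
u_3 = a_3 − 0.4170·q_1 + 1.3885·q_2 = (2.5223, 2.1019, -1.4522, 0.0955).
‖u_3‖ = 3.5914, so q_3 = (0.7023, 0.5853, -0.4044, 0.0266).

Q = [[-0.6255, 0.1883, 0.7023], [0.6255, -0.4589, 0.5853], [-0.2085, -0.3883, -0.4044], [-0.4170, -0.7766, 0.0266]], R = [[4.7958, -2.0851, 0.4170], [0.0000, 3.6949, -1.3885], [0.0000, 0.0000, 3.5914]]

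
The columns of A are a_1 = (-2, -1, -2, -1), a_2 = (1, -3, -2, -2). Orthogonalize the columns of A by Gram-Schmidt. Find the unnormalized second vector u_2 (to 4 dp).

u_2 = (2.4000, -2.3000, -0.6000, -1.3000)

a_1 = (-2, -1, -2, -1); ‖a_1‖ = 3.1623, so q_1 = (-0.6325, -0.3162, -0.6325, -0.3162).
q_1·a_2 = (-0.6325)·1 + (-0.3162)·(-3) + (-0.6325)·(-2) + (-0.3162)·(-2) = 2.2136.
u_2 = a_2 − 2.2136·q_1 = (2.4000, -2.3000, -0.6000, -1.3000).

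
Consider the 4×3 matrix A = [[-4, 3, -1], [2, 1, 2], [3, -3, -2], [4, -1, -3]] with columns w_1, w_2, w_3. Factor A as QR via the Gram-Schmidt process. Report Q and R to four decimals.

Q = [[-0.5963, 0.3328, -0.5787], [0.2981, 0.7043, 0.4517], [0.4472, -0.5108, -0.2132], [0.5963, 0.3638, -0.6446]], R = [[6.7082, -3.4286, -1.4907], [0.0000, 2.8713, 1.0061], [0.0000, 0.0000, 3.8426]]

w_1 = (-4, 2, 3, 4); ‖w_1‖ = 6.7082, so q_1 = (-0.5963, 0.2981, 0.4472, 0.5963).
q_1·w_2 = (-0.5963)·3 + 0.2981·1 + 0.4472·(-3) + 0.5963·(-1) = -3.4286.
u_2 = w_2 + 3.4286·q_1 = (0.9556, 2.0222, -1.4667, 1.0444).
‖u_2‖ = 2.8713, so q_2 = (0.3328, 0.7043, -0.5108, 0.3638).
q_1·w_3 = (-0.5963)·(-1) + 0.2981·2 + 0.4472·(-2) + 0.5963·(-3) = -1.4907; q_2·w_3 = 0.3328·(-1) + 0.7043·2 + (-0.5108)·(-2) + 0.3638·(-3) = 1.0061.
u_3 = w_3 + 1.4907·q_1 − 1.0061·q_2 = (-2.2237, 1.7358, -0.8194, -2.4771).
‖u_3‖ = 3.8426, so q_3 = (-0.5787, 0.4517, -0.2132, -0.6446).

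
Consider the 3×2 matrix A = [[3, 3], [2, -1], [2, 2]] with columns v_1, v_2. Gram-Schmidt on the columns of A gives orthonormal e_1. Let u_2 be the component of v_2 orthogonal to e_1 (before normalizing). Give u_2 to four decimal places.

e_1 = v_1/‖v_1‖ = (3, 2, 2)/4.1231 = (0.7276, 0.4851, 0.4851).
r_{12} = e_1·v_2 = 2.6679.
u_2 = v_2 − 2.6679·e_1 = (1.0588, -2.2941, 0.7059).

u_2 = (1.0588, -2.2941, 0.7059)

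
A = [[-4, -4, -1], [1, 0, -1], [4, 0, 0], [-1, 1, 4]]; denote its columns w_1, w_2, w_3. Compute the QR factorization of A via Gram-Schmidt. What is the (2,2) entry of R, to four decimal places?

w_1 = (-4, 1, 4, -1); ‖w_1‖ = 5.8310, so q_1 = (-0.6860, 0.1715, 0.6860, -0.1715).
q_1·w_2 = (-0.6860)·(-4) + 0.1715·0 + 0.6860·0 + (-0.1715)·1 = 2.5725.
u_2 = w_2 − 2.5725·q_1 = (-2.2353, -0.4412, -1.7647, 1.4412).
r_{22} = ‖u_2‖ = 3.2222.

r_{22} = 3.2222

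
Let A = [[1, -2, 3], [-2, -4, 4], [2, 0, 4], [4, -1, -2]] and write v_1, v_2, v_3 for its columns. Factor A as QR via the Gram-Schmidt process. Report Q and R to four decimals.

v_1 = (1, -2, 2, 4); ‖v_1‖ = 5.0000, so q_1 = (0.2000, -0.4000, 0.4000, 0.8000).
q_1·v_2 = 0.2000·(-2) + (-0.4000)·(-4) + 0.4000·0 + 0.8000·(-1) = 0.4000.
u_2 = v_2 − 0.4000·q_1 = (-2.0800, -3.8400, -0.1600, -1.3200).
‖u_2‖ = 4.5651, so q_2 = (-0.4556, -0.8412, -0.0350, -0.2892).
q_1·v_3 = 0.2000·3 + (-0.4000)·4 + 0.4000·4 + 0.8000·(-2) = -1.0000; q_2·v_3 = (-0.4556)·3 + (-0.8412)·4 + (-0.0350)·4 + (-0.2892)·(-2) = -4.2935.
u_3 = v_3 + 1.0000·q_1 + 4.2935·q_2 = (1.2438, -0.0115, 4.2495, -2.4415).
‖u_3‖ = 5.0563, so q_3 = (0.2460, -0.0023, 0.8404, -0.4829).

Q = [[0.2000, -0.4556, 0.2460], [-0.4000, -0.8412, -0.0023], [0.4000, -0.0350, 0.8404], [0.8000, -0.2892, -0.4829]], R = [[5.0000, 0.4000, -1.0000], [0.0000, 4.5651, -4.2935], [0.0000, 0.0000, 5.0563]]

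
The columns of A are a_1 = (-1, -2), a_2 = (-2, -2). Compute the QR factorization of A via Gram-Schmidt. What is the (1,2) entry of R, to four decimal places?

a_1 = (-1, -2); ‖a_1‖ = 2.2361, so e_1 = (-0.4472, -0.8944).
r_{12} = e_1·a_2 = 2.6833.

r_{12} = 2.6833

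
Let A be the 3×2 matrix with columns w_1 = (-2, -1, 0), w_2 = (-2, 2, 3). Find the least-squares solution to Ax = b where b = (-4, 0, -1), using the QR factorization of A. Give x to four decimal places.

w_1 = (-2, -1, 0); ‖w_1‖ = 2.2361, so e_1 = (-0.8944, -0.4472, 0.0000).
e_1·w_2 = (-0.8944)·(-2) + (-0.4472)·2 + 0.0000·3 = 0.8944.
u_2 = w_2 − 0.8944·e_1 = (-1.2000, 2.4000, 3.0000).
‖u_2‖ = 4.0249, so e_2 = (-0.2981, 0.5963, 0.7454).
Qᵀb = (3.5777, 0.4472).
Back-substitute: x_2 = 0.4472/4.0249 = 0.1111.
x_1 = (3.5777 − 0.8944·0.1111)/2.2361 = 1.5556.

x = (1.5556, 0.1111)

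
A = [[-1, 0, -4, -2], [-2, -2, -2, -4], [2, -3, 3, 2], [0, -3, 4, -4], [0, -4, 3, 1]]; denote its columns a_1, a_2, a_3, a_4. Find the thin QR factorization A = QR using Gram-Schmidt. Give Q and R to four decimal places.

Q = [[-0.3333, -0.0363, -0.6851, -0.2820], [-0.6667, -0.3989, -0.1514, -0.0500], [0.6667, -0.4170, -0.4939, -0.1910], [0.0000, -0.4895, 0.5095, -0.6626], [0.0000, -0.6527, 0.0640, 0.6652]], R = [[3.0000, -0.6667, 4.6667, 4.6667], [0.0000, 6.1283, -4.2245, 2.1395], [0.0000, 0.0000, 3.7915, -0.9863], [0.0000, 0.0000, 0.0000, 3.6976]]

a_1 = (-1, -2, 2, 0, 0); ‖a_1‖ = 3.0000, so e_1 = (-0.3333, -0.6667, 0.6667, 0.0000, 0.0000).
e_1·a_2 = (-0.3333)·0 + (-0.6667)·(-2) + 0.6667·(-3) + 0.0000·(-3) + 0.0000·(-4) = -0.6667.
u_2 = a_2 + 0.6667·e_1 = (-0.2222, -2.4444, -2.5556, -3.0000, -4.0000).
‖u_2‖ = 6.1283, so e_2 = (-0.0363, -0.3989, -0.4170, -0.4895, -0.6527).
e_1·a_3 = (-0.3333)·(-4) + (-0.6667)·(-2) + 0.6667·3 + 0.0000·4 + 0.0000·3 = 4.6667; e_2·a_3 = (-0.0363)·(-4) + (-0.3989)·(-2) + (-0.4170)·3 + (-0.4895)·4 + (-0.6527)·3 = -4.2245.
u_3 = a_3 − 4.6667·e_1 + 4.2245·e_2 = (-2.5976, -0.5740, -1.8728, 1.9320, 0.2426).
‖u_3‖ = 3.7915, so e_3 = (-0.6851, -0.1514, -0.4939, 0.5095, 0.0640).
e_1·a_4 = (-0.3333)·(-2) + (-0.6667)·(-4) + 0.6667·2 + 0.0000·(-4) + 0.0000·1 = 4.6667; e_2·a_4 = (-0.0363)·(-2) + (-0.3989)·(-4) + (-0.4170)·2 + (-0.4895)·(-4) + (-0.6527)·1 = 2.1395; e_3·a_4 = (-0.6851)·(-2) + (-0.1514)·(-4) + (-0.4939)·2 + 0.5095·(-4) + 0.0640·1 = -0.9863.
u_4 = a_4 − 4.6667·e_1 − 2.1395·e_2 + 0.9863·e_3 = (-1.0426, -0.1848, -0.7061, -2.4501, 2.4596).
‖u_4‖ = 3.6976, so e_4 = (-0.2820, -0.0500, -0.1910, -0.6626, 0.6652).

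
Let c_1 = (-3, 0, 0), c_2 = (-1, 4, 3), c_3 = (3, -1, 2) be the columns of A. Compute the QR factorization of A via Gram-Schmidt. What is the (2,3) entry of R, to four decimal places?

r_{23} = 0.4000

c_1 = (-3, 0, 0); ‖c_1‖ = 3.0000, so q_1 = (-1.0000, 0.0000, 0.0000).
q_1·c_2 = (-1.0000)·(-1) + 0.0000·4 + 0.0000·3 = 1.0000.
u_2 = c_2 − 1.0000·q_1 = (0.0000, 4.0000, 3.0000).
‖u_2‖ = 5.0000, so q_2 = (0.0000, 0.8000, 0.6000).
r_{23} = q_2·c_3 = 0.4000.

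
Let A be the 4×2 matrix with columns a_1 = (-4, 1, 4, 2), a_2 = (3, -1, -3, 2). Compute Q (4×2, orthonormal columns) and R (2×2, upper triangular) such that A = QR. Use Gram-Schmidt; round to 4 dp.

e_1 = a_1/‖a_1‖ = (-4, 1, 4, 2)/6.0828 = (-0.6576, 0.1644, 0.6576, 0.3288).
r_{12} = e_1·a_2 = -3.4524.
u_2 = a_2 + 3.4524·e_1 = (0.7297, -0.4324, -0.7297, 3.1351).
‖u_2‖ = 3.3288, so e_2 = (0.2192, -0.1299, -0.2192, 0.9418).

Q = [[-0.6576, 0.2192], [0.1644, -0.1299], [0.6576, -0.2192], [0.3288, 0.9418]], R = [[6.0828, -3.4524], [0.0000, 3.3288]]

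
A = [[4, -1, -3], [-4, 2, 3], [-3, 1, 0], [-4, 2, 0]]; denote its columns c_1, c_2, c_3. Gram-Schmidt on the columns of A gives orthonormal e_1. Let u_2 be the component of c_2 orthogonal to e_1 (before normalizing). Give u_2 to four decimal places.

c_1 = (4, -4, -3, -4); ‖c_1‖ = 7.5498, so e_1 = (0.5298, -0.5298, -0.3974, -0.5298).
e_1·c_2 = 0.5298·(-1) + (-0.5298)·2 + (-0.3974)·1 + (-0.5298)·2 = -3.0464.
u_2 = c_2 + 3.0464·e_1 = (0.6140, 0.3860, -0.2105, 0.3860).

u_2 = (0.6140, 0.3860, -0.2105, 0.3860)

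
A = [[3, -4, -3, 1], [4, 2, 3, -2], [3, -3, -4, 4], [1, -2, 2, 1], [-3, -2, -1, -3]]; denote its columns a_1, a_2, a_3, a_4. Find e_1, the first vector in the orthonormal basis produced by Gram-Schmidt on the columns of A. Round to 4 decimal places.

a_1 = (3, 4, 3, 1, -3); ‖a_1‖ = 6.6332, so e_1 = (0.4523, 0.6030, 0.4523, 0.1508, -0.4523).

e_1 = (0.4523, 0.6030, 0.4523, 0.1508, -0.4523)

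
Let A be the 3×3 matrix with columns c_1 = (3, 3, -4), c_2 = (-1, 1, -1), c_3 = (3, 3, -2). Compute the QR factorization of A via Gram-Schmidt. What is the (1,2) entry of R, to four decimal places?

c_1 = (3, 3, -4); ‖c_1‖ = 5.8310, so q_1 = (0.5145, 0.5145, -0.6860).
r_{12} = q_1·c_2 = 0.6860.

r_{12} = 0.6860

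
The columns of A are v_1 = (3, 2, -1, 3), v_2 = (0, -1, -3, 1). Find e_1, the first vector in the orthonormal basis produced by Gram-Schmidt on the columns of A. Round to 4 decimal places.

e_1 = (0.6255, 0.4170, -0.2085, 0.6255)

v_1 = (3, 2, -1, 3); ‖v_1‖ = 4.7958, so e_1 = (0.6255, 0.4170, -0.2085, 0.6255).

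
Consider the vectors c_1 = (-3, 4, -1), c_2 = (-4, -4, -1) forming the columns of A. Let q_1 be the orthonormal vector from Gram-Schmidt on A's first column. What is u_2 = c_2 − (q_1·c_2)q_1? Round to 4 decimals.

u_2 = (-4.3462, -3.5385, -1.1154)

c_1 = (-3, 4, -1); ‖c_1‖ = 5.0990, so q_1 = (-0.5883, 0.7845, -0.1961).
q_1·c_2 = (-0.5883)·(-4) + 0.7845·(-4) + (-0.1961)·(-1) = -0.5883.
u_2 = c_2 + 0.5883·q_1 = (-4.3462, -3.5385, -1.1154).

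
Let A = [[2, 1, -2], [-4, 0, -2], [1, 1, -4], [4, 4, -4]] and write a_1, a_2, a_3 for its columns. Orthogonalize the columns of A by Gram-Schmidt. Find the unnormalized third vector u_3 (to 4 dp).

u_3 = (-1.1803, -0.2951, -2.7541, 0.9836)

a_1 = (2, -4, 1, 4); ‖a_1‖ = 6.0828, so q_1 = (0.3288, -0.6576, 0.1644, 0.6576).
q_1·a_2 = 0.3288·1 + (-0.6576)·0 + 0.1644·1 + 0.6576·4 = 3.1236.
u_2 = a_2 − 3.1236·q_1 = (-0.0270, 2.0541, 0.4865, 1.9459).
‖u_2‖ = 2.8711, so q_2 = (-0.0094, 0.7154, 0.1694, 0.6778).
q_1·a_3 = 0.3288·(-2) + (-0.6576)·(-2) + 0.1644·(-4) + 0.6576·(-4) = -2.6304; q_2·a_3 = (-0.0094)·(-2) + 0.7154·(-2) + 0.1694·(-4) + 0.6778·(-4) = -4.8009.
u_3 = a_3 + 2.6304·q_1 + 4.8009·q_2 = (-1.1803, -0.2951, -2.7541, 0.9836).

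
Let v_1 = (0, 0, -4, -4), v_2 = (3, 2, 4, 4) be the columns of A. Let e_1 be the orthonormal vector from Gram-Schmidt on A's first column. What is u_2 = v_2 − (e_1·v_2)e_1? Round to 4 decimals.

v_1 = (0, 0, -4, -4); ‖v_1‖ = 5.6569, so e_1 = (0.0000, 0.0000, -0.7071, -0.7071).
e_1·v_2 = 0.0000·3 + 0.0000·2 + (-0.7071)·4 + (-0.7071)·4 = -5.6569.
u_2 = v_2 + 5.6569·e_1 = (3.0000, 2.0000, 0.0000, 0.0000).

u_2 = (3.0000, 2.0000, 0.0000, 0.0000)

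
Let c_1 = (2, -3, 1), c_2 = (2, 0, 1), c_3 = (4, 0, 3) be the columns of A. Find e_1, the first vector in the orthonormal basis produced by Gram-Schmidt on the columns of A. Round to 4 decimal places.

e_1 = (0.5345, -0.8018, 0.2673)

c_1 = (2, -3, 1); ‖c_1‖ = 3.7417, so e_1 = (0.5345, -0.8018, 0.2673).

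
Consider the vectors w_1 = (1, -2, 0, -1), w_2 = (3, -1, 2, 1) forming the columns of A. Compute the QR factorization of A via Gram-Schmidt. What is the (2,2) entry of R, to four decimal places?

r_{22} = 3.5119

w_1 = (1, -2, 0, -1); ‖w_1‖ = 2.4495, so e_1 = (0.4082, -0.8165, 0.0000, -0.4082).
e_1·w_2 = 0.4082·3 + (-0.8165)·(-1) + 0.0000·2 + (-0.4082)·1 = 1.6330.
u_2 = w_2 − 1.6330·e_1 = (2.3333, 0.3333, 2.0000, 1.6667).
r_{22} = ‖u_2‖ = 3.5119.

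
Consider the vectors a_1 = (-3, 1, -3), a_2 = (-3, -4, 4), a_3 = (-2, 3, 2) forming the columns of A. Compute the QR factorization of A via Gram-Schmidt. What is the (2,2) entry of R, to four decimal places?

r_{22} = 6.1985

a_1 = (-3, 1, -3); ‖a_1‖ = 4.3589, so e_1 = (-0.6882, 0.2294, -0.6882).
e_1·a_2 = (-0.6882)·(-3) + 0.2294·(-4) + (-0.6882)·4 = -1.6059.
u_2 = a_2 + 1.6059·e_1 = (-4.1053, -3.6316, 2.8947).
r_{22} = ‖u_2‖ = 6.1985.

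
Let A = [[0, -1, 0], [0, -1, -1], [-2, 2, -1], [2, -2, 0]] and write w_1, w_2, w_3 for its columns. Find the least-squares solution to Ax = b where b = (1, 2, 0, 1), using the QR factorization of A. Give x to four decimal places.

e_1 = w_1/‖w_1‖ = (0, 0, -2, 2)/2.8284 = (0.0000, 0.0000, -0.7071, 0.7071).
r_{12} = e_1·w_2 = -2.8284.
u_2 = w_2 + 2.8284·e_1 = (-1.0000, -1.0000, 0.0000, 0.0000).
‖u_2‖ = 1.4142, so e_2 = (-0.7071, -0.7071, 0.0000, 0.0000).
r_{13} = e_1·w_3 = 0.7071; r_{23} = e_2·w_3 = 0.7071.
u_3 = w_3 − 0.7071·e_1 − 0.7071·e_2 = (0.5000, -0.5000, -0.5000, -0.5000).
‖u_3‖ = 1.0000, so e_3 = (0.5000, -0.5000, -0.5000, -0.5000).
Qᵀb = (0.7071, -2.1213, -1.0000).
Back-substitute: x_3 = -1.0000/1.0000 = -1.0000.
x_2 = (-2.1213 − 0.7071·(-1.0000))/1.4142 = -1.0000.
x_1 = (0.7071 + 2.8284·(-1.0000) − 0.7071·(-1.0000))/2.8284 = -0.5000.

x = (-0.5000, -1.0000, -1.0000)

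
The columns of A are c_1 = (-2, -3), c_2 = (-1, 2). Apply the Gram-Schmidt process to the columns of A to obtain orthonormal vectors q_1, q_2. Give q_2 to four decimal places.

q_2 = (-0.8321, 0.5547)

c_1 = (-2, -3); ‖c_1‖ = 3.6056, so q_1 = (-0.5547, -0.8321).
q_1·c_2 = (-0.5547)·(-1) + (-0.8321)·2 = -1.1094.
u_2 = c_2 + 1.1094·q_1 = (-1.6154, 1.0769).
‖u_2‖ = 1.9415, so q_2 = (-0.8321, 0.5547).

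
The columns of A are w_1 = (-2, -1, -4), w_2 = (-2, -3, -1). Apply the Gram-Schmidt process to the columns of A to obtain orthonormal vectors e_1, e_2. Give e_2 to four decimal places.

e_1 = w_1/‖w_1‖ = (-2, -1, -4)/4.5826 = (-0.4364, -0.2182, -0.8729).
r_{12} = e_1·w_2 = 2.4004.
u_2 = w_2 − 2.4004·e_1 = (-0.9524, -2.4762, 1.0952).
‖u_2‖ = 2.8702, so e_2 = (-0.3318, -0.8627, 0.3816).

e_2 = (-0.3318, -0.8627, 0.3816)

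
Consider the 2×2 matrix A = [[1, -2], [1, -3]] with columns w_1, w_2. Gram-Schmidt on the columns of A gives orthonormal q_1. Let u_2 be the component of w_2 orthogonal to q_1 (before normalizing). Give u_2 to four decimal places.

u_2 = (0.5000, -0.5000)

w_1 = (1, 1); ‖w_1‖ = 1.4142, so q_1 = (0.7071, 0.7071).
q_1·w_2 = 0.7071·(-2) + 0.7071·(-3) = -3.5355.
u_2 = w_2 + 3.5355·q_1 = (0.5000, -0.5000).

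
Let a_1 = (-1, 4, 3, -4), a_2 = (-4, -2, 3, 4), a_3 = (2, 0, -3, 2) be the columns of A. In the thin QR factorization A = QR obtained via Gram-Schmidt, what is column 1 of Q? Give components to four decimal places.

a_1 = (-1, 4, 3, -4); ‖a_1‖ = 6.4807, so e_1 = (-0.1543, 0.6172, 0.4629, -0.6172).

e_1 = (-0.1543, 0.6172, 0.4629, -0.6172)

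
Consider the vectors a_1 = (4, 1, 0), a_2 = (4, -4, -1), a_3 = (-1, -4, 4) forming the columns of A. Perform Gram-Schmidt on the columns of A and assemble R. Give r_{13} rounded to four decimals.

a_1 = (4, 1, 0); ‖a_1‖ = 4.1231, so q_1 = (0.9701, 0.2425, 0.0000).
r_{13} = q_1·a_3 = -1.9403.

r_{13} = -1.9403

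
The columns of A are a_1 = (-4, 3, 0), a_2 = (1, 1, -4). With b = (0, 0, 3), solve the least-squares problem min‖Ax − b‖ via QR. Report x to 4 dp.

q_1 = a_1/‖a_1‖ = (-4, 3, 0)/5.0000 = (-0.8000, 0.6000, 0.0000).
r_{12} = q_1·a_2 = -0.2000.
u_2 = a_2 + 0.2000·q_1 = (0.8400, 1.1200, -4.0000).
‖u_2‖ = 4.2379, so q_2 = (0.1982, 0.2643, -0.9439).
Qᵀb = (0.0000, -2.8316).
Back-substitute: x_2 = -2.8316/4.2379 = -0.6682.
x_1 = (0.0000 + 0.2000·(-0.6682))/5.0000 = -0.0267.

x = (-0.0267, -0.6682)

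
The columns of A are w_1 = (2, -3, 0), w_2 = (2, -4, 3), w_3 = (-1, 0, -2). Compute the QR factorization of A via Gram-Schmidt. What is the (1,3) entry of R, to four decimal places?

r_{13} = -0.5547

e_1 = w_1/‖w_1‖ = (2, -3, 0)/3.6056 = (0.5547, -0.8321, 0.0000).
r_{13} = e_1·w_3 = -0.5547.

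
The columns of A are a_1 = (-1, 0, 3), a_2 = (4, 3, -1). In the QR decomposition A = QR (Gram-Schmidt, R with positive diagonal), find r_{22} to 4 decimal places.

r_{22} = 4.5935

a_1 = (-1, 0, 3); ‖a_1‖ = 3.1623, so e_1 = (-0.3162, 0.0000, 0.9487).
e_1·a_2 = (-0.3162)·4 + 0.0000·3 + 0.9487·(-1) = -2.2136.
u_2 = a_2 + 2.2136·e_1 = (3.3000, 3.0000, 1.1000).
r_{22} = ‖u_2‖ = 4.5935.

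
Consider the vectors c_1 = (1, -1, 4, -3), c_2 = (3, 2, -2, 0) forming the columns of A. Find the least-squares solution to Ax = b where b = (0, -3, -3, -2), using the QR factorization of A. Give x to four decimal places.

x = (-0.1244, -0.0512)

c_1 = (1, -1, 4, -3); ‖c_1‖ = 5.1962, so q_1 = (0.1925, -0.1925, 0.7698, -0.5774).
q_1·c_2 = 0.1925·3 + (-0.1925)·2 + 0.7698·(-2) + (-0.5774)·0 = -1.3472.
u_2 = c_2 + 1.3472·q_1 = (3.2593, 1.7407, -0.9630, -0.7778).
‖u_2‖ = 3.8968, so q_2 = (0.8364, 0.4467, -0.2471, -0.1996).
Qᵀb = (-0.5774, -0.1996).
Back-substitute: x_2 = -0.1996/3.8968 = -0.0512.
x_1 = (-0.5774 + 1.3472·(-0.0512))/5.1962 = -0.1244.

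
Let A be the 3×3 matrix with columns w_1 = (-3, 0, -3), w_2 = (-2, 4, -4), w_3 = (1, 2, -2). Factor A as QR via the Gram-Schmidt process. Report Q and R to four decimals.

Q = [[-0.7071, 0.2357, 0.6667], [0.0000, 0.9428, -0.3333], [-0.7071, -0.2357, -0.6667]], R = [[4.2426, 4.2426, 0.7071], [0.0000, 4.2426, 2.5927], [0.0000, 0.0000, 1.3333]]

w_1 = (-3, 0, -3); ‖w_1‖ = 4.2426, so e_1 = (-0.7071, 0.0000, -0.7071).
e_1·w_2 = (-0.7071)·(-2) + 0.0000·4 + (-0.7071)·(-4) = 4.2426.
u_2 = w_2 − 4.2426·e_1 = (1.0000, 4.0000, -1.0000).
‖u_2‖ = 4.2426, so e_2 = (0.2357, 0.9428, -0.2357).
e_1·w_3 = (-0.7071)·1 + 0.0000·2 + (-0.7071)·(-2) = 0.7071; e_2·w_3 = 0.2357·1 + 0.9428·2 + (-0.2357)·(-2) = 2.5927.
u_3 = w_3 − 0.7071·e_1 − 2.5927·e_2 = (0.8889, -0.4444, -0.8889).
‖u_3‖ = 1.3333, so e_3 = (0.6667, -0.3333, -0.6667).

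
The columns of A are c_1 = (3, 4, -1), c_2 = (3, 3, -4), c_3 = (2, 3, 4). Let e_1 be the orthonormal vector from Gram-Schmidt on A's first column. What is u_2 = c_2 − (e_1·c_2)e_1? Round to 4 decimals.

c_1 = (3, 4, -1); ‖c_1‖ = 5.0990, so e_1 = (0.5883, 0.7845, -0.1961).
e_1·c_2 = 0.5883·3 + 0.7845·3 + (-0.1961)·(-4) = 4.9029.
u_2 = c_2 − 4.9029·e_1 = (0.1154, -0.8462, -3.0385).

u_2 = (0.1154, -0.8462, -3.0385)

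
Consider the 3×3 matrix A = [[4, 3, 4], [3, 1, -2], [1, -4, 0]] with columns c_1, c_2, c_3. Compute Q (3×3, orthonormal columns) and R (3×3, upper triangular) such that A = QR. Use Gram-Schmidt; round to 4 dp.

e_1 = c_1/‖c_1‖ = (4, 3, 1)/5.0990 = (0.7845, 0.5883, 0.1961).
r_{12} = e_1·c_2 = 2.1573.
u_2 = c_2 − 2.1573·e_1 = (1.3077, -0.2692, -4.4231).
‖u_2‖ = 4.6202, so e_2 = (0.2830, -0.0583, -0.9573).
r_{13} = e_1·c_3 = 1.9612; r_{23} = e_2·c_3 = 1.2487.
u_3 = c_3 − 1.9612·e_1 − 1.2487·e_2 = (2.1081, -3.0811, 0.8108).
‖u_3‖ = 3.8203, so e_3 = (0.5518, -0.8065, 0.2122).

Q = [[0.7845, 0.2830, 0.5518], [0.5883, -0.0583, -0.8065], [0.1961, -0.9573, 0.2122]], R = [[5.0990, 2.1573, 1.9612], [0.0000, 4.6202, 1.2487], [0.0000, 0.0000, 3.8203]]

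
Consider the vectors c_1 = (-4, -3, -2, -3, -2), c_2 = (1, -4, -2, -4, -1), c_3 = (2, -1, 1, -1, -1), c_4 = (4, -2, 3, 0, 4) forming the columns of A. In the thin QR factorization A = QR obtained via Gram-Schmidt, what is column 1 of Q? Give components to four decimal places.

c_1 = (-4, -3, -2, -3, -2); ‖c_1‖ = 6.4807, so e_1 = (-0.6172, -0.4629, -0.3086, -0.4629, -0.3086).

e_1 = (-0.6172, -0.4629, -0.3086, -0.4629, -0.3086)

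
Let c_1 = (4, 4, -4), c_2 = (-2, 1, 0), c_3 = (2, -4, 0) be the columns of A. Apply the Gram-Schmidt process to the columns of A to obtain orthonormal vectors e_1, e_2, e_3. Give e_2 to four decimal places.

e_2 = (-0.7715, 0.6172, -0.1543)

c_1 = (4, 4, -4); ‖c_1‖ = 6.9282, so e_1 = (0.5774, 0.5774, -0.5774).
e_1·c_2 = 0.5774·(-2) + 0.5774·1 + (-0.5774)·0 = -0.5774.
u_2 = c_2 + 0.5774·e_1 = (-1.6667, 1.3333, -0.3333).
‖u_2‖ = 2.1602, so e_2 = (-0.7715, 0.6172, -0.1543).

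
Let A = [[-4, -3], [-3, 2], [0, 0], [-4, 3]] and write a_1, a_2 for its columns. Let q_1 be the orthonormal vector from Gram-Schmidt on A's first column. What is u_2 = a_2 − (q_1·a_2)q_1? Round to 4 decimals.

q_1 = a_1/‖a_1‖ = (-4, -3, 0, -4)/6.4031 = (-0.6247, -0.4685, 0.0000, -0.6247).
r_{12} = q_1·a_2 = -0.9370.
u_2 = a_2 + 0.9370·q_1 = (-3.5854, 1.5610, 0.0000, 2.4146).

u_2 = (-3.5854, 1.5610, 0.0000, 2.4146)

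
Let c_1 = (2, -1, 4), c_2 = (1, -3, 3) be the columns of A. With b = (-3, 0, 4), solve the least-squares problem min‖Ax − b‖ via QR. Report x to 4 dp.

x = (0.3364, 0.1727)

e_1 = c_1/‖c_1‖ = (2, -1, 4)/4.5826 = (0.4364, -0.2182, 0.8729).
r_{12} = e_1·c_2 = 3.7097.
u_2 = c_2 − 3.7097·e_1 = (-0.6190, -2.1905, -0.2381).
‖u_2‖ = 2.2887, so e_2 = (-0.2705, -0.9571, -0.1040).
Qᵀb = (2.1822, 0.3953).
Back-substitute: x_2 = 0.3953/2.2887 = 0.1727.
x_1 = (2.1822 − 3.7097·0.1727)/4.5826 = 0.3364.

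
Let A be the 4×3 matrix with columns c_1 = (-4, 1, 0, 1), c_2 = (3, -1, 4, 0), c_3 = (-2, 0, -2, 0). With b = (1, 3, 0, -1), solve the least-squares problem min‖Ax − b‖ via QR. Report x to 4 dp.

c_1 = (-4, 1, 0, 1); ‖c_1‖ = 4.2426, so e_1 = (-0.9428, 0.2357, 0.0000, 0.2357).
e_1·c_2 = (-0.9428)·3 + 0.2357·(-1) + 0.0000·4 + 0.2357·0 = -3.0641.
u_2 = c_2 + 3.0641·e_1 = (0.1111, -0.2778, 4.0000, 0.7222).
‖u_2‖ = 4.0757, so e_2 = (0.0273, -0.0682, 0.9814, 0.1772).
e_1·c_3 = (-0.9428)·(-2) + 0.2357·0 + 0.0000·(-2) + 0.2357·0 = 1.8856; e_2·c_3 = 0.0273·(-2) + (-0.0682)·0 + 0.9814·(-2) + 0.1772·0 = -2.0174.
u_3 = c_3 − 1.8856·e_1 + 2.0174·e_2 = (-0.1672, -0.5819, -0.0201, -0.0870).
‖u_3‖ = 0.6120, so e_3 = (-0.2732, -0.9508, -0.0328, -0.1421).
Qᵀb = (-0.4714, -0.3544, -2.9837).
Back-substitute: x_3 = -2.9837/0.6120 = -4.8750.
x_2 = (-0.3544 + 2.0174·(-4.8750))/4.0757 = -2.5000.
x_1 = (-0.4714 + 3.0641·(-2.5000) − 1.8856·(-4.8750))/4.2426 = 0.2500.

x = (0.2500, -2.5000, -4.8750)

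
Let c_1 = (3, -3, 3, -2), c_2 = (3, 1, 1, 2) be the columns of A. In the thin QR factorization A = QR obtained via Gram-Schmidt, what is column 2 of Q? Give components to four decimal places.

c_1 = (3, -3, 3, -2); ‖c_1‖ = 5.5678, so q_1 = (0.5388, -0.5388, 0.5388, -0.3592).
q_1·c_2 = 0.5388·3 + (-0.5388)·1 + 0.5388·1 + (-0.3592)·2 = 0.8980.
u_2 = c_2 − 0.8980·q_1 = (2.5161, 1.4839, 0.5161, 2.3226).
‖u_2‖ = 3.7674, so q_2 = (0.6679, 0.3939, 0.1370, 0.6165).

q_2 = (0.6679, 0.3939, 0.1370, 0.6165)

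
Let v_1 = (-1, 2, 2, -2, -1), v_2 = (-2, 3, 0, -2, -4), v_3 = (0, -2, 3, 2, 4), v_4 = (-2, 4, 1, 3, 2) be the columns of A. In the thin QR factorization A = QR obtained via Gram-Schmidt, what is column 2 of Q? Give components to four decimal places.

e_2 = (-0.2235, 0.1862, -0.5959, 0.0745, -0.7448)

v_1 = (-1, 2, 2, -2, -1); ‖v_1‖ = 3.7417, so e_1 = (-0.2673, 0.5345, 0.5345, -0.5345, -0.2673).
e_1·v_2 = (-0.2673)·(-2) + 0.5345·3 + 0.5345·0 + (-0.5345)·(-2) + (-0.2673)·(-4) = 4.2762.
u_2 = v_2 − 4.2762·e_1 = (-0.8571, 0.7143, -2.2857, 0.2857, -2.8571).
‖u_2‖ = 3.8359, so e_2 = (-0.2235, 0.1862, -0.5959, 0.0745, -0.7448).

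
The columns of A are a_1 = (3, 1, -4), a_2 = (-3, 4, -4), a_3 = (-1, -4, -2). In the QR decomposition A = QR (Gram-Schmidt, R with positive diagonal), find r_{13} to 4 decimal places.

a_1 = (3, 1, -4); ‖a_1‖ = 5.0990, so q_1 = (0.5883, 0.1961, -0.7845).
r_{13} = q_1·a_3 = 0.1961.

r_{13} = 0.1961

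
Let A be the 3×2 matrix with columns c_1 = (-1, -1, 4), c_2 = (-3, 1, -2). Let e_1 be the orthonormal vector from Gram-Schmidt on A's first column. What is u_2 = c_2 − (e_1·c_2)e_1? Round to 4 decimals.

u_2 = (-3.3333, 0.6667, -0.6667)

e_1 = c_1/‖c_1‖ = (-1, -1, 4)/4.2426 = (-0.2357, -0.2357, 0.9428).
r_{12} = e_1·c_2 = -1.4142.
u_2 = c_2 + 1.4142·e_1 = (-3.3333, 0.6667, -0.6667).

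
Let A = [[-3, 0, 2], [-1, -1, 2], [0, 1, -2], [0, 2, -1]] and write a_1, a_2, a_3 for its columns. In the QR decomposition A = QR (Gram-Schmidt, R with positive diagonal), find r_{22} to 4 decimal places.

r_{22} = 2.4290

a_1 = (-3, -1, 0, 0); ‖a_1‖ = 3.1623, so e_1 = (-0.9487, -0.3162, 0.0000, 0.0000).
e_1·a_2 = (-0.9487)·0 + (-0.3162)·(-1) + 0.0000·1 + 0.0000·2 = 0.3162.
u_2 = a_2 − 0.3162·e_1 = (0.3000, -0.9000, 1.0000, 2.0000).
r_{22} = ‖u_2‖ = 2.4290.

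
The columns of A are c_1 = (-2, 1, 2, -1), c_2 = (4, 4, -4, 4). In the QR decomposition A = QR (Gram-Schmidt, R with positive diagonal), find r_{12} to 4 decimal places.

c_1 = (-2, 1, 2, -1); ‖c_1‖ = 3.1623, so e_1 = (-0.6325, 0.3162, 0.6325, -0.3162).
r_{12} = e_1·c_2 = -5.0596.

r_{12} = -5.0596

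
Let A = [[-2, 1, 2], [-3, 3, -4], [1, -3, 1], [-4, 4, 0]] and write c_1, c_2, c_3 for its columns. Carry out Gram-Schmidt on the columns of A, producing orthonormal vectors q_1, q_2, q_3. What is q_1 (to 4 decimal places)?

q_1 = (-0.3651, -0.5477, 0.1826, -0.7303)

c_1 = (-2, -3, 1, -4); ‖c_1‖ = 5.4772, so q_1 = (-0.3651, -0.5477, 0.1826, -0.7303).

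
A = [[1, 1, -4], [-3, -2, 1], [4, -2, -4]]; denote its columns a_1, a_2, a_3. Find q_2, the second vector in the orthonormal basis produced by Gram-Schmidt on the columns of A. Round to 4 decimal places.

a_1 = (1, -3, 4); ‖a_1‖ = 5.0990, so q_1 = (0.1961, -0.5883, 0.7845).
q_1·a_2 = 0.1961·1 + (-0.5883)·(-2) + 0.7845·(-2) = -0.1961.
u_2 = a_2 + 0.1961·q_1 = (1.0385, -2.1154, -1.8462).
‖u_2‖ = 2.9936, so q_2 = (0.3469, -0.7066, -0.6167).

q_2 = (0.3469, -0.7066, -0.6167)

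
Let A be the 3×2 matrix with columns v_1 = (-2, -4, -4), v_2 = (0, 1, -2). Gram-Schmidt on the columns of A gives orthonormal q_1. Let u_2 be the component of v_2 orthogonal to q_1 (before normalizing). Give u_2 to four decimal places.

u_2 = (0.2222, 1.4444, -1.5556)

v_1 = (-2, -4, -4); ‖v_1‖ = 6.0000, so q_1 = (-0.3333, -0.6667, -0.6667).
q_1·v_2 = (-0.3333)·0 + (-0.6667)·1 + (-0.6667)·(-2) = 0.6667.
u_2 = v_2 − 0.6667·q_1 = (0.2222, 1.4444, -1.5556).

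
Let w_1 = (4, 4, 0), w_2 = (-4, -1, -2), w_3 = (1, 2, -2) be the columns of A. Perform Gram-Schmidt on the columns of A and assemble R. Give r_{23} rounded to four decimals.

w_1 = (4, 4, 0); ‖w_1‖ = 5.6569, so e_1 = (0.7071, 0.7071, 0.0000).
e_1·w_2 = 0.7071·(-4) + 0.7071·(-1) + 0.0000·(-2) = -3.5355.
u_2 = w_2 + 3.5355·e_1 = (-1.5000, 1.5000, -2.0000).
‖u_2‖ = 2.9155, so e_2 = (-0.5145, 0.5145, -0.6860).
r_{23} = e_2·w_3 = 1.8865.

r_{23} = 1.8865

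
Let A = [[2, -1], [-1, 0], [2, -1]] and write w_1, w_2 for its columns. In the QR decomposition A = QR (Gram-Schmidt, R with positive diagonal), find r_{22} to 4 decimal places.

q_1 = w_1/‖w_1‖ = (2, -1, 2)/3.0000 = (0.6667, -0.3333, 0.6667).
r_{12} = q_1·w_2 = -1.3333.
u_2 = w_2 + 1.3333·q_1 = (-0.1111, -0.4444, -0.1111).
r_{22} = ‖u_2‖ = 0.4714.

r_{22} = 0.4714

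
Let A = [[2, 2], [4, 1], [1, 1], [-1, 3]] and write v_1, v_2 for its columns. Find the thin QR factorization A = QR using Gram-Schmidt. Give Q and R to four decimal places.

e_1 = v_1/‖v_1‖ = (2, 4, 1, -1)/4.6904 = (0.4264, 0.8528, 0.2132, -0.2132).
r_{12} = e_1·v_2 = 1.2792.
u_2 = v_2 − 1.2792·e_1 = (1.4545, -0.0909, 0.7273, 3.2727).
‖u_2‖ = 3.6556, so e_2 = (0.3979, -0.0249, 0.1989, 0.8953).

Q = [[0.4264, 0.3979], [0.8528, -0.0249], [0.2132, 0.1989], [-0.2132, 0.8953]], R = [[4.6904, 1.2792], [0.0000, 3.6556]]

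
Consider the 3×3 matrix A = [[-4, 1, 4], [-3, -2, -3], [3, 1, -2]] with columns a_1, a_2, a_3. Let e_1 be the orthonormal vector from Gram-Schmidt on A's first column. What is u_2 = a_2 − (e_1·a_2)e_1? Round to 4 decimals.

u_2 = (1.5882, -1.5588, 0.5588)

a_1 = (-4, -3, 3); ‖a_1‖ = 5.8310, so e_1 = (-0.6860, -0.5145, 0.5145).
e_1·a_2 = (-0.6860)·1 + (-0.5145)·(-2) + 0.5145·1 = 0.8575.
u_2 = a_2 − 0.8575·e_1 = (1.5882, -1.5588, 0.5588).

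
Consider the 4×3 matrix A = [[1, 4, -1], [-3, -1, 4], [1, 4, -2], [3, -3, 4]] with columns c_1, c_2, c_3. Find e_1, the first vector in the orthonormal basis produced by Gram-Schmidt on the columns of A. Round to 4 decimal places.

e_1 = (0.2236, -0.6708, 0.2236, 0.6708)

e_1 = c_1/‖c_1‖ = (1, -3, 1, 3)/4.4721 = (0.2236, -0.6708, 0.2236, 0.6708).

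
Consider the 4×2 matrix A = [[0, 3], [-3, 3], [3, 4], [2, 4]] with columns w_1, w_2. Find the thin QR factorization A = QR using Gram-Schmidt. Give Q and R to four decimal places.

e_1 = w_1/‖w_1‖ = (0, -3, 3, 2)/4.6904 = (0.0000, -0.6396, 0.6396, 0.4264).
r_{12} = e_1·w_2 = 2.3452.
u_2 = w_2 − 2.3452·e_1 = (3.0000, 4.5000, 2.5000, 3.0000).
‖u_2‖ = 6.6708, so e_2 = (0.4497, 0.6746, 0.3748, 0.4497).

Q = [[0.0000, 0.4497], [-0.6396, 0.6746], [0.6396, 0.3748], [0.4264, 0.4497]], R = [[4.6904, 2.3452], [0.0000, 6.6708]]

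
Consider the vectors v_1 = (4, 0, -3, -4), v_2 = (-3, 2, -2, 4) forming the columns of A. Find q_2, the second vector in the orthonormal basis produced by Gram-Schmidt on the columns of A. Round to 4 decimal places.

q_1 = v_1/‖v_1‖ = (4, 0, -3, -4)/6.4031 = (0.6247, 0.0000, -0.4685, -0.6247).
r_{12} = q_1·v_2 = -3.4358.
u_2 = v_2 + 3.4358·q_1 = (-0.8537, 2.0000, -3.6098, 1.8537).
‖u_2‖ = 4.6038, so q_2 = (-0.1854, 0.4344, -0.7841, 0.4026).

q_2 = (-0.1854, 0.4344, -0.7841, 0.4026)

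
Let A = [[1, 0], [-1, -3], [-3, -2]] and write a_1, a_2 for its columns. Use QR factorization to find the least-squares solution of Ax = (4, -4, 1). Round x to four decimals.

x = (-0.4032, 1.0484)

a_1 = (1, -1, -3); ‖a_1‖ = 3.3166, so e_1 = (0.3015, -0.3015, -0.9045).
e_1·a_2 = 0.3015·0 + (-0.3015)·(-3) + (-0.9045)·(-2) = 2.7136.
u_2 = a_2 − 2.7136·e_1 = (-0.8182, -2.1818, 0.4545).
‖u_2‖ = 2.3741, so e_2 = (-0.3446, -0.9190, 0.1915).
Qᵀb = (1.5076, 2.4890).
Back-substitute: x_2 = 2.4890/2.3741 = 1.0484.
x_1 = (1.5076 − 2.7136·1.0484)/3.3166 = -0.4032.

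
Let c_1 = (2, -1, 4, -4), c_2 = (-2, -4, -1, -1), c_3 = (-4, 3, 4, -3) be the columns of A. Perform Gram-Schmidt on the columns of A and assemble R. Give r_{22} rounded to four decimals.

r_{22} = 4.6904

c_1 = (2, -1, 4, -4); ‖c_1‖ = 6.0828, so q_1 = (0.3288, -0.1644, 0.6576, -0.6576).
q_1·c_2 = 0.3288·(-2) + (-0.1644)·(-4) + 0.6576·(-1) + (-0.6576)·(-1) = 0.0000.
u_2 = c_2 + 0.0000·q_1 = (-2.0000, -4.0000, -1.0000, -1.0000).
r_{22} = ‖u_2‖ = 4.6904.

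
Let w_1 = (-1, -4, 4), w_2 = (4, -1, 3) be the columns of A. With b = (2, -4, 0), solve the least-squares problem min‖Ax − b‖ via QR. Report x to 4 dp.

x = (0.3081, 0.3193)

w_1 = (-1, -4, 4); ‖w_1‖ = 5.7446, so e_1 = (-0.1741, -0.6963, 0.6963).
e_1·w_2 = (-0.1741)·4 + (-0.6963)·(-1) + 0.6963·3 = 2.0889.
u_2 = w_2 − 2.0889·e_1 = (4.3636, 0.4545, 1.5455).
‖u_2‖ = 4.6515, so e_2 = (0.9381, 0.0977, 0.3322).
Qᵀb = (2.4371, 1.4853).
Back-substitute: x_2 = 1.4853/4.6515 = 0.3193.
x_1 = (2.4371 − 2.0889·0.3193)/5.7446 = 0.3081.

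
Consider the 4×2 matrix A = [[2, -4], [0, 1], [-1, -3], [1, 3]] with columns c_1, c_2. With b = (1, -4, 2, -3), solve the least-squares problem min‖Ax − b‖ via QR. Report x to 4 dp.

e_1 = c_1/‖c_1‖ = (2, 0, -1, 1)/2.4495 = (0.8165, 0.0000, -0.4082, 0.4082).
r_{12} = e_1·c_2 = -0.8165.
u_2 = c_2 + 0.8165·e_1 = (-3.3333, 1.0000, -3.3333, 3.3333).
‖u_2‖ = 5.8595, so e_2 = (-0.5689, 0.1707, -0.5689, 0.5689).
Qᵀb = (-1.2247, -4.0959).
Back-substitute: x_2 = -4.0959/5.8595 = -0.6990.
x_1 = (-1.2247 + 0.8165·(-0.6990))/2.4495 = -0.7330.

x = (-0.7330, -0.6990)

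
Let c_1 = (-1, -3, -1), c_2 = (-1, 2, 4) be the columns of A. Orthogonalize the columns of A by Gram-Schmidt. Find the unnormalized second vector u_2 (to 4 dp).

u_2 = (-1.8182, -0.4545, 3.1818)

c_1 = (-1, -3, -1); ‖c_1‖ = 3.3166, so q_1 = (-0.3015, -0.9045, -0.3015).
q_1·c_2 = (-0.3015)·(-1) + (-0.9045)·2 + (-0.3015)·4 = -2.7136.
u_2 = c_2 + 2.7136·q_1 = (-1.8182, -0.4545, 3.1818).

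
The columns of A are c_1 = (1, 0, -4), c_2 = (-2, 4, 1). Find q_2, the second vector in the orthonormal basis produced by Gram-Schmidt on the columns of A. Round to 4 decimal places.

q_2 = (-0.3790, 0.9205, -0.0948)

c_1 = (1, 0, -4); ‖c_1‖ = 4.1231, so q_1 = (0.2425, 0.0000, -0.9701).
q_1·c_2 = 0.2425·(-2) + 0.0000·4 + (-0.9701)·1 = -1.4552.
u_2 = c_2 + 1.4552·q_1 = (-1.6471, 4.0000, -0.4118).
‖u_2‖ = 4.3454, so q_2 = (-0.3790, 0.9205, -0.0948).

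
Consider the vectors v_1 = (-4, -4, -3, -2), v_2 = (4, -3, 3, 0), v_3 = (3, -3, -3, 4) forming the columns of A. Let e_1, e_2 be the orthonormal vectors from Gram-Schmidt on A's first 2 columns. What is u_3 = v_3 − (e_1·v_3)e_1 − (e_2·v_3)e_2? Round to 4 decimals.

u_3 = (1.9331, -1.2226, -3.8001, 4.2792)

v_1 = (-4, -4, -3, -2); ‖v_1‖ = 6.7082, so e_1 = (-0.5963, -0.5963, -0.4472, -0.2981).
e_1·v_2 = (-0.5963)·4 + (-0.5963)·(-3) + (-0.4472)·3 + (-0.2981)·0 = -1.9379.
u_2 = v_2 + 1.9379·e_1 = (2.8444, -4.1556, 2.1333, -0.5778).
‖u_2‖ = 5.4995, so e_2 = (0.5172, -0.7556, 0.3879, -0.1051).
e_1·v_3 = (-0.5963)·3 + (-0.5963)·(-3) + (-0.4472)·(-3) + (-0.2981)·4 = 0.1491; e_2·v_3 = 0.5172·3 + (-0.7556)·(-3) + 0.3879·(-3) + (-0.1051)·4 = 2.2345.
u_3 = v_3 − 0.1491·e_1 − 2.2345·e_2 = (1.9331, -1.2226, -3.8001, 4.2792).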